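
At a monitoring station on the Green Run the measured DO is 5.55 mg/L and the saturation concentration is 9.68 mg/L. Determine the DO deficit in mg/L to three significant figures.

D ≈ 4.13 mg/L

D = C_s − C = 9.68 − 5.55 = 4.13 mg/L.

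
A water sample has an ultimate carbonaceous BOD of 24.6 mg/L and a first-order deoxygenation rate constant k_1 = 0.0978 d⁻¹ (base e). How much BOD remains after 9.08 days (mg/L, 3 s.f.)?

L_t = L₀ e^(−k_1 t) = 24.6 × e^(−0.0978×9.08) = 24.6 × 0.4115 = 10.12 mg/L.

L ≈ 10.1 mg/L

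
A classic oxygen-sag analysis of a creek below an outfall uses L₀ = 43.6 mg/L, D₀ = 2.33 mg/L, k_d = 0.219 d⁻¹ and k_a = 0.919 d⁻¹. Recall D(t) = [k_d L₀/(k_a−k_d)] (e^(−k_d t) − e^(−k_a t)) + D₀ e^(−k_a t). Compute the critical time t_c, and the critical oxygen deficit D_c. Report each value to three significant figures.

t_c ≈ 1.78 d; D_c ≈ 7.03 mg/L

At the critical point dD/dt = 0, so k_d L₀ e^(−k_d t) = k_a D. Substituting D(t) from the Streeter–Phelps equation and solving for t gives
t_c = ln[(k_a/k_d)(1 − D₀(k_a−k_d)/(k_d L₀))] / (k_a−k_d).
Here k_a−k_d = 0.7000 d⁻¹ and 1 − D₀(k_a−k_d)/(k_d L₀) = 1 − 2.33×0.7000/(0.219×43.6) = 0.8292, so
t_c = ln(4.196 × 0.8292) / 0.7000 = 1.247 / 0.7000 = 1.781 d.
L(t_c) = L₀ e^(−k_d t_c) = 43.6 × 0.6770 = 29.52 mg/L, and at the critical point k_a D_c = k_d L, so D_c = (0.219/0.919) × 29.52 = 7.034 mg/L.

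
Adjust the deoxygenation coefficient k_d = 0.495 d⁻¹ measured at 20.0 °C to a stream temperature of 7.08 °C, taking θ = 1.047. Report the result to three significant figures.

k_d(T₂) = k_d(T₁) · θ^(T₂−T₁) = 0.495 × 1.047^(7.08−20.0)
= 0.495 × 1.047^-12.9 = 0.495 × 0.5524 = 0.2735 d⁻¹.

k_d ≈ 0.273 d⁻¹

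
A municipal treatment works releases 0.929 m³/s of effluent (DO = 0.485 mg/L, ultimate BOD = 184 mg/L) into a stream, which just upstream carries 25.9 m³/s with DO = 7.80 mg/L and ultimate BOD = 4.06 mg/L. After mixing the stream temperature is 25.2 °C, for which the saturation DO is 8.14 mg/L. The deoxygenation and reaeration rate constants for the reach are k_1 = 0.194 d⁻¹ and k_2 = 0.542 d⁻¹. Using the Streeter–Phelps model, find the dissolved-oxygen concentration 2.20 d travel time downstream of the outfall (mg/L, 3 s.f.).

DO ≈ 5.96 mg/L

Mixed DO = (25.9×7.80 + 0.929×0.485)/(25.9+0.929) = 202.5/26.83 = 7.547 mg/L.
Mixed L₀ = (25.9×4.06 + 0.929×184)/(26.83) = 276.1/26.83 = 10.29 mg/L.
Initial deficit D₀ = C_s − DO₀ = 8.14 − 7.547 = 0.5933 mg/L.
D(2.20) = [0.194×10.29/(0.542−0.194)](e^(−0.194×2.20) − e^(−0.542×2.20)) + 0.5933 e^(−0.542×2.20)
= 5.737 × (0.6526 − 0.3035) + 0.5933 × 0.3035 = 2.183 mg/L.
DO = 8.14 − 2.183 = 5.957 mg/L.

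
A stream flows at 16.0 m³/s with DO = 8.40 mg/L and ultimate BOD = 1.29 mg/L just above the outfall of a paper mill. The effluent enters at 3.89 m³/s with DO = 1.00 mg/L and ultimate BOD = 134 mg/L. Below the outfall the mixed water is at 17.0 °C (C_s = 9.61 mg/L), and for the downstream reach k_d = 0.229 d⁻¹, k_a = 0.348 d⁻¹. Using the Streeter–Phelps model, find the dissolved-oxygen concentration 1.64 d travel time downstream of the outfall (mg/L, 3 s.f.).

Mixed DO = (16.0×8.40 + 3.89×1.00)/(16.0+3.89) = 138.3/19.89 = 6.953 mg/L.
Mixed L₀ = (16.0×1.29 + 3.89×134)/(19.89) = 541.9/19.89 = 27.24 mg/L.
Initial deficit D₀ = C_s − DO₀ = 9.61 − 6.953 = 2.657 mg/L.
D(1.64) = [0.229×27.24/(0.348−0.229)](e^(−0.229×1.64) − e^(−0.348×1.64)) + 2.657 e^(−0.348×1.64)
= 52.43 × (0.6869 − 0.5651) + 2.657 × 0.5651 = 7.887 mg/L.
DO = 9.61 − 7.887 = 1.723 mg/L.

DO ≈ 1.72 mg/L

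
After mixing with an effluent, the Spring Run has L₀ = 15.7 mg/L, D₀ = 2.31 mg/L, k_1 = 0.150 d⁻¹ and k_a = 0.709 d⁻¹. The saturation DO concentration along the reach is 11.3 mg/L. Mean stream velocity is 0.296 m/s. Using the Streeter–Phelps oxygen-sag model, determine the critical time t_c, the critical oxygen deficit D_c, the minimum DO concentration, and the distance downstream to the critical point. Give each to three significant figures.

With k_a/k_1 = 4.727 and 1 − D₀(k_a−k_1)/(k_1 L₀) = 0.4517,
t_c = ln(4.727 × 0.4517) / (0.709 − 0.150) = ln(2.135) / 0.5590 = 0.7584/0.5590 = 1.357 d.
L(t_c) = L₀ e^(−k_1 t_c) = 15.7 × 0.8159 = 12.81 mg/L, and at the critical point k_a D_c = k_1 L, so D_c = (0.150/0.709) × 12.81 = 2.710 mg/L.
Minimum DO = C_s − D_c = 11.3 − 2.710 = 8.590 mg/L.
x_c = v t_c = 0.296 m/s × 1.357 d × 86400 s/d = 34700 m ≈ 34.7 km.

t_c ≈ 1.36 d; D_c ≈ 2.71 mg/L; min DO ≈ 8.59 mg/L; x_c ≈ 34.7 km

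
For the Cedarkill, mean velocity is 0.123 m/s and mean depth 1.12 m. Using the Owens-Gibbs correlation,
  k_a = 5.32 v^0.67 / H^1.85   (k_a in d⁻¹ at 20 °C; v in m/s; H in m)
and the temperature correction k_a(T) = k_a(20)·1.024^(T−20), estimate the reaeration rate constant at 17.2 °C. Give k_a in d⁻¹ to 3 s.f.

k_a ≈ 0.991 d⁻¹

k_a(20) = 5.32 × 0.123^0.67 / 1.12^1.85 = 5.32 × 0.2456 / 1.233 = 1.059 d⁻¹.
k_a(17.2) = 1.059 × 1.024^(17.2−20) = 1.059 × 0.9358 = 0.9914 d⁻¹.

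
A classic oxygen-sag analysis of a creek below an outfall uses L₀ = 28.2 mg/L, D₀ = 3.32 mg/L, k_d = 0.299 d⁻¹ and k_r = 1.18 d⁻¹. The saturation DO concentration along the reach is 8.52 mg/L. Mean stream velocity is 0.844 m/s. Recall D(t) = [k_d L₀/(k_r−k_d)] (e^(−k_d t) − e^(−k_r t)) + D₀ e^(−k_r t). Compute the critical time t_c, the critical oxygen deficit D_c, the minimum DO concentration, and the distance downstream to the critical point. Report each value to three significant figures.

t_c = [1/(k_r−k_d)] ln[(k_r/k_d)(1 − D₀(k_r−k_d)/(k_d L₀))]
= [1/(1.18−0.299)] ln[(1.18/0.299)(1 − 3.32×0.8810/(0.299×28.2))]
= (1/0.8810) ln[3.946 × 0.6531] = 1.135 × ln(2.577) = 1.135 × 0.9468 = 1.075 d.
D_c = (k_d/k_r) L₀ e^(−k_d t_c) = (0.299/1.18) × 28.2 × e^(−0.299×1.075) = 0.2534 × 28.2 × 0.7252 = 5.182 mg/L.
Minimum DO = C_s − D_c = 8.52 − 5.182 = 3.338 mg/L.
x_c = v t_c = 0.844 m/s × 1.075 d × 86400 s/d = 78370 m ≈ 78.4 km.

t_c ≈ 1.07 d; D_c ≈ 5.18 mg/L; min DO ≈ 3.34 mg/L; x_c ≈ 78.4 km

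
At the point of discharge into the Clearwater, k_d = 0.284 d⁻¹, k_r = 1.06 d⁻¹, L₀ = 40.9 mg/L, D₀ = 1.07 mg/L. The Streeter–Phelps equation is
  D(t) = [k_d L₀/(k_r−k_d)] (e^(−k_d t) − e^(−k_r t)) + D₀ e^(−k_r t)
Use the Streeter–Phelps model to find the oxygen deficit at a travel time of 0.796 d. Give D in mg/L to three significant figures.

D ≈ 5.96 mg/L

k_d L₀/(k_r−k_d) = 0.284×40.9/(1.06−0.284) = 11.62/0.7760 = 14.97 mg/L.
e^(−k_d t) = e^(−0.284×0.7960) = 0.7977; e^(−k_r t) = e^(−1.06×0.7960) = 0.4301.
D = 14.97 × (0.7977 − 0.4301) + 1.07 × 0.4301 = 5.502 + 0.4602 = 5.962 mg/L.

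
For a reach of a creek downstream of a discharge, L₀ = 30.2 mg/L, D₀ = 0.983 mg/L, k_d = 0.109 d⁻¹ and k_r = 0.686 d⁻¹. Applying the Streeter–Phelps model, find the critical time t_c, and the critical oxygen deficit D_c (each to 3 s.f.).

At the critical point dD/dt = 0, so k_d L₀ e^(−k_d t) = k_r D. Substituting D(t) from the Streeter–Phelps equation and solving for t gives
t_c = ln[(k_r/k_d)(1 − D₀(k_r−k_d)/(k_d L₀))] / (k_r−k_d).
Here k_r−k_d = 0.5770 d⁻¹ and 1 − D₀(k_r−k_d)/(k_d L₀) = 1 − 0.983×0.5770/(0.109×30.2) = 0.8277, so
t_c = ln(6.294 × 0.8277) / 0.5770 = 1.650 / 0.5770 = 2.860 d.
D_c = (k_d/k_r) L₀ e^(−k_d t_c) = (0.109/0.686) × 30.2 × e^(−0.109×2.860) = 0.1589 × 30.2 × 0.7321 = 3.513 mg/L.

t_c ≈ 2.86 d; D_c ≈ 3.51 mg/L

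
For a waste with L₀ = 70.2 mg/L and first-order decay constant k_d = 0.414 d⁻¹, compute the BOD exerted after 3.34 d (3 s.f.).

y_t = L₀(1 − e^(−k_d t)) = 70.2 × (1 − e^(−0.414×3.34))
= 70.2 × (1 − 0.2509) = 70.2 × 0.7491 = 52.59 mg/L.

y ≈ 52.6 mg/L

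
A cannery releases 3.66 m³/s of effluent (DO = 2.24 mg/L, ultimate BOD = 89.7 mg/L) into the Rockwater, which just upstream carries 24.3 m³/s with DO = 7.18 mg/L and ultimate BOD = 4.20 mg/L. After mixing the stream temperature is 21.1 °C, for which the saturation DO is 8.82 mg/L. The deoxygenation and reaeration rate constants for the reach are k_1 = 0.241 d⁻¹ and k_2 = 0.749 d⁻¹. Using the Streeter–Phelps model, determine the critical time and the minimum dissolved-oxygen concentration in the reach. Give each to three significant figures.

Mixed DO = (24.3×7.18 + 3.66×2.24)/(24.3+3.66) = 182.7/27.96 = 6.533 mg/L.
Mixed L₀ = (24.3×4.20 + 3.66×89.7)/(27.96) = 430.4/27.96 = 15.39 mg/L.
Initial deficit D₀ = C_s − DO₀ = 8.82 − 6.533 = 2.287 mg/L.
t_c = (1/0.5080) ln[(0.749/0.241)(1 − 2.287×0.5080/(0.241×15.39))] = 1.969 × ln(2.135) = 1.493 d.
D_c = (0.241/0.749) × 15.39 × e^(−0.241×1.493) = 0.3218 × 15.39 × 0.6979 = 3.456 mg/L.
Minimum DO = 8.82 − 3.456 = 5.364 mg/L.

t_c ≈ 1.49 d; minimum DO ≈ 5.36 mg/L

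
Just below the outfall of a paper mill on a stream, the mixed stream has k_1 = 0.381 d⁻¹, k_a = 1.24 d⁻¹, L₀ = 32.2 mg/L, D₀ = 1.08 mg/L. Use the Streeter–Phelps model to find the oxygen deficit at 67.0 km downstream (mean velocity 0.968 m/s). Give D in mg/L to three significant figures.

D ≈ 5.64 mg/L

Travel time t = x/v = 67.0 km / (0.968 m/s) = 67000 m / 0.968 m/s = 69210 s = 0.8011 d.
k_1 L₀/(k_a−k_1) = 0.381×32.2/(1.24−0.381) = 12.27/0.8590 = 14.28 mg/L.
e^(−k_1 t) = e^(−0.381×0.8011) = 0.7370; e^(−k_a t) = e^(−1.24×0.8011) = 0.3703.
D = 14.28 × (0.7370 − 0.3703) + 1.08 × 0.3703 = 5.236 + 0.4000 = 5.636 mg/L.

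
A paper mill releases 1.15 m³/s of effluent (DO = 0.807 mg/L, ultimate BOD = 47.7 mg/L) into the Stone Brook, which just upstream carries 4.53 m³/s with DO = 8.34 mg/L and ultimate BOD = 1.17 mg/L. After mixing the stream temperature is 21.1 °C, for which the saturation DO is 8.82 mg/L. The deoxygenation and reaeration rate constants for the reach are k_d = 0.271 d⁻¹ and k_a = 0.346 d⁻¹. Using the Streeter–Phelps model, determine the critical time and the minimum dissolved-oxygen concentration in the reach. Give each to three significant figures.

Mixed DO = (4.53×8.34 + 1.15×0.807)/(4.53+1.15) = 38.71/5.680 = 6.815 mg/L.
Mixed L₀ = (4.53×1.17 + 1.15×47.7)/(5.680) = 60.16/5.680 = 10.59 mg/L.
Initial deficit D₀ = C_s − DO₀ = 8.82 − 6.815 = 2.005 mg/L.
t_c = (1/0.07500) ln[(0.346/0.271)(1 − 2.005×0.07500/(0.271×10.59))] = 13.33 × ln(1.210) = 2.540 d.
D_c = (0.271/0.346) × 10.59 × e^(−0.271×2.540) = 0.7832 × 10.59 × 0.5024 = 4.168 mg/L.
Minimum DO = 8.82 − 4.168 = 4.652 mg/L.

t_c ≈ 2.54 d; minimum DO ≈ 4.65 mg/L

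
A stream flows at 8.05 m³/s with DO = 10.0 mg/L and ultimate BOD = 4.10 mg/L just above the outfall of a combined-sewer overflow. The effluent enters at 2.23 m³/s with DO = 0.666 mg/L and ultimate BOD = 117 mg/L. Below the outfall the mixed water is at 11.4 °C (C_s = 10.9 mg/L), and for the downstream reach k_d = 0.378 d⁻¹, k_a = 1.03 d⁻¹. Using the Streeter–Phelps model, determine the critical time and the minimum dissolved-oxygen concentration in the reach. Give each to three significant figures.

t_c ≈ 1.24 d; minimum DO ≈ 4.33 mg/L

Mixed DO = (8.05×10.0 + 2.23×0.666)/(8.05+2.23) = 81.99/10.28 = 7.975 mg/L.
Mixed L₀ = (8.05×4.10 + 2.23×117)/(10.28) = 293.9/10.28 = 28.59 mg/L.
Initial deficit D₀ = C_s − DO₀ = 10.9 − 7.975 = 2.925 mg/L.
t_c = (1/0.6520) ln[(1.03/0.378)(1 − 2.925×0.6520/(0.378×28.59))] = 1.534 × ln(2.244) = 1.240 d.
D_c = (0.378/1.03) × 28.59 × e^(−0.378×1.240) = 0.3670 × 28.59 × 0.6259 = 6.567 mg/L.
Minimum DO = 10.9 − 6.567 = 4.333 mg/L.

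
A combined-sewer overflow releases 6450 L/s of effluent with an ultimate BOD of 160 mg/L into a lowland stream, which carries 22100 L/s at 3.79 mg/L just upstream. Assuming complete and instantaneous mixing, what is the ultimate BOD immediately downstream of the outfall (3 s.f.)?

39.1 mg/L

Flow-weighted mixing: C = (Q_r C_r + Q_w C_w)/(Q_r + Q_w)
= (22100×3.79 + 6450×160)/(22100 + 6450) = 1.116×10^6/28550 = 39.08 mg/L.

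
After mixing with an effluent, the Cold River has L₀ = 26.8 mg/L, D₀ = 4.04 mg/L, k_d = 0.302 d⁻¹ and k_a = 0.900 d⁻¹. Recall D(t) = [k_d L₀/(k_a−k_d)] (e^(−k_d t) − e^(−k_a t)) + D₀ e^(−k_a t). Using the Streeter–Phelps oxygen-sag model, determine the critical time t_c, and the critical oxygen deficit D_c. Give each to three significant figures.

t_c ≈ 1.23 d; D_c ≈ 6.20 mg/L

t_c = [1/(k_a−k_d)] ln[(k_a/k_d)(1 − D₀(k_a−k_d)/(k_d L₀))]
= [1/(0.900−0.302)] ln[(0.900/0.302)(1 − 4.04×0.5980/(0.302×26.8))]
= (1/0.5980) ln[2.980 × 0.7015] = 1.672 × ln(2.091) = 1.672 × 0.7374 = 1.233 d.
L(t_c) = L₀ e^(−k_d t_c) = 26.8 × 0.6891 = 18.47 mg/L, and at the critical point k_a D_c = k_d L, so D_c = (0.302/0.900) × 18.47 = 6.197 mg/L.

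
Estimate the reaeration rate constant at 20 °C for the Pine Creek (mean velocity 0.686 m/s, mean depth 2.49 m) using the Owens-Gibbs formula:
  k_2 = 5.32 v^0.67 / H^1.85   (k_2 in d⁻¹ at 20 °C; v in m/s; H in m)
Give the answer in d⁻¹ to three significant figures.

k_2 ≈ 0.764 d⁻¹

k_2 = 5.32 × 0.686^0.67 / 2.49^1.85 = 5.32 × 0.7768 / 5.407 = 0.7643 d⁻¹.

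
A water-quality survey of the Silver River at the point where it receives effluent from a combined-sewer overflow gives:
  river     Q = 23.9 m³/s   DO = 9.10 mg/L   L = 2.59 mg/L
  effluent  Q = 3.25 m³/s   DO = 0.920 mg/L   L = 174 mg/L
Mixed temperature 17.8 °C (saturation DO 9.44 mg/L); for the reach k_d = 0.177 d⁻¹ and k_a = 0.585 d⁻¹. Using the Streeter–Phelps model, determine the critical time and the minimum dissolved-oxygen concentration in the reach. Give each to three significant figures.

Mixed DO = (23.9×9.10 + 3.25×0.920)/(23.9+3.25) = 220.5/27.15 = 8.121 mg/L.
Mixed L₀ = (23.9×2.59 + 3.25×174)/(27.15) = 627.4/27.15 = 23.11 mg/L.
Initial deficit D₀ = C_s − DO₀ = 9.44 − 8.121 = 1.319 mg/L.
t_c = (1/0.4080) ln[(0.585/0.177)(1 − 1.319×0.4080/(0.177×23.11))] = 2.451 × ln(2.870) = 2.584 d.
D_c = (0.177/0.585) × 23.11 × e^(−0.177×2.584) = 0.3026 × 23.11 × 0.6329 = 4.425 mg/L.
Minimum DO = 9.44 − 4.425 = 5.015 mg/L.

t_c ≈ 2.58 d; minimum DO ≈ 5.01 mg/L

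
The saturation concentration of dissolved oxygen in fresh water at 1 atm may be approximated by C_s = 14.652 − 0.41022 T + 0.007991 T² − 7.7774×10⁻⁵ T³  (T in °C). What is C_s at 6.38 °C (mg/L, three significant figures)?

C_s ≈ 12.3 mg/L

C_s = 14.652 − 0.41022×6.38 + 0.007991×6.38² − 7.7774×10⁻⁵×6.38³ = 12.34 mg/L.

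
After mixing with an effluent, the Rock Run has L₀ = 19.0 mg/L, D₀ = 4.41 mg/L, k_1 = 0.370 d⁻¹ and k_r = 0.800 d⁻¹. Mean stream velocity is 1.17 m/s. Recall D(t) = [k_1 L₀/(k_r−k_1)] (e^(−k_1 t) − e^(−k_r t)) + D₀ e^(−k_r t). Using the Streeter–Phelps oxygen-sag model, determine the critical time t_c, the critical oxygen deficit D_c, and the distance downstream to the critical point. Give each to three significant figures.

t_c = [1/(k_r−k_1)] ln[(k_r/k_1)(1 − D₀(k_r−k_1)/(k_1 L₀))]
= [1/(0.800−0.370)] ln[(0.800/0.370)(1 − 4.41×0.4300/(0.370×19.0))]
= (1/0.4300) ln[2.162 × 0.7303] = 2.326 × ln(1.579) = 2.326 × 0.4567 = 1.062 d.
D_c = (k_1/k_r) L₀ e^(−k_1 t_c) = (0.370/0.800) × 19.0 × e^(−0.370×1.062) = 0.4625 × 19.0 × 0.6750 = 5.932 mg/L.
x_c = v t_c = 1.17 m/s × 1.062 d × 86400 s/d = 107400 m ≈ 107 km.

t_c ≈ 1.06 d; D_c ≈ 5.93 mg/L; x_c ≈ 107 km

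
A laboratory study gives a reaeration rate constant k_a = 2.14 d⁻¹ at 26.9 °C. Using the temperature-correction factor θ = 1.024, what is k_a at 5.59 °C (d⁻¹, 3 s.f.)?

k_a ≈ 1.29 d⁻¹

k_a(T₂) = k_a(T₁) · θ^(T₂−T₁) = 2.14 × 1.024^(5.59−26.9)
= 2.14 × 1.024^-21.3 = 2.14 × 0.6033 = 1.291 d⁻¹.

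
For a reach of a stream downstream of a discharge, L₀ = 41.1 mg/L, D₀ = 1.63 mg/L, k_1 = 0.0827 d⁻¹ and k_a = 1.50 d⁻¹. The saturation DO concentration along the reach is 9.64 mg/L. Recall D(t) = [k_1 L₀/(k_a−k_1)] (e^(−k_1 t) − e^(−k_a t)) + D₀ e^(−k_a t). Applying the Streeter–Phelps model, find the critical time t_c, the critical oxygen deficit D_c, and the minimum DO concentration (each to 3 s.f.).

With k_a/k_1 = 18.14 and 1 − D₀(k_a−k_1)/(k_1 L₀) = 0.3203,
t_c = ln(18.14 × 0.3203) / (1.50 − 0.0827) = ln(5.810) / 1.417 = 1.760/1.417 = 1.241 d.
D_c = (k_1/k_a) L₀ e^(−k_1 t_c) = (0.0827/1.50) × 41.1 × e^(−0.0827×1.241) = 0.05513 × 41.1 × 0.9024 = 2.045 mg/L.
Minimum DO = C_s − D_c = 9.64 − 2.045 = 7.595 mg/L.

t_c ≈ 1.24 d; D_c ≈ 2.04 mg/L; min DO ≈ 7.60 mg/L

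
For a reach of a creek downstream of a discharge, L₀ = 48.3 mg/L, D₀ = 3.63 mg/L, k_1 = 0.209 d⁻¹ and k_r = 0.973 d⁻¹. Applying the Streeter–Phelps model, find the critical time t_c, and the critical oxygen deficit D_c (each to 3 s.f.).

t_c = [1/(k_r−k_1)] ln[(k_r/k_1)(1 − D₀(k_r−k_1)/(k_1 L₀))]
= [1/(0.973−0.209)] ln[(0.973/0.209)(1 − 3.63×0.7640/(0.209×48.3))]
= (1/0.7640) ln[4.656 × 0.7253] = 1.309 × ln(3.376) = 1.309 × 1.217 = 1.593 d.
D_c = (k_1/k_r) L₀ e^(−k_1 t_c) = (0.209/0.973) × 48.3 × e^(−0.209×1.593) = 0.2148 × 48.3 × 0.7169 = 7.437 mg/L.

t_c ≈ 1.59 d; D_c ≈ 7.44 mg/L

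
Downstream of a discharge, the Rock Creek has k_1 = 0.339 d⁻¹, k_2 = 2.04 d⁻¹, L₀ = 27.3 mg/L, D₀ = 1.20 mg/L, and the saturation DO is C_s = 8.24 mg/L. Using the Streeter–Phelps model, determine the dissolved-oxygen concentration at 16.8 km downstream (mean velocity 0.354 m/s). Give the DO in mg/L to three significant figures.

Travel time t = x/v = 16.8 km / (0.354 m/s) = 16800 m / 0.354 m/s = 47460 s = 0.5493 d.
k_1 L₀/(k_2−k_1) = 0.339×27.3/(2.04−0.339) = 9.255/1.701 = 5.441 mg/L.
e^(−k_1 t) = e^(−0.339×0.5493) = 0.8301; e^(−k_2 t) = e^(−2.04×0.5493) = 0.3261.
D = 5.441 × (0.8301 − 0.3261) + 1.20 × 0.3261 = 2.742 + 0.3913 = 3.133 mg/L.
DO = C_s − D = 8.24 − 3.133 = 5.107 mg/L.

DO ≈ 5.11 mg/L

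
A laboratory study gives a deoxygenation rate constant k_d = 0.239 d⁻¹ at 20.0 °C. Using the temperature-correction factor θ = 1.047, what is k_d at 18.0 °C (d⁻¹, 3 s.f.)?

k_d(T₂) = k_d(T₁) · θ^(T₂−T₁) = 0.239 × 1.047^(18.0−20.0)
= 0.239 × 1.047^-2.00 = 0.239 × 0.9122 = 0.2180 d⁻¹.

k_d ≈ 0.218 d⁻¹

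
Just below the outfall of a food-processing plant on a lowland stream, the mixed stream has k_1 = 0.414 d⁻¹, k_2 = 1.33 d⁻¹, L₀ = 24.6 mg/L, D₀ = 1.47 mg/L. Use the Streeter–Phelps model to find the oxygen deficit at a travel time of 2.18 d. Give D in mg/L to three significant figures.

D ≈ 3.98 mg/L

k_1 L₀/(k_2−k_1) = 0.414×24.6/(1.33−0.414) = 10.18/0.9160 = 11.12 mg/L.
e^(−k_1 t) = e^(−0.414×2.180) = 0.4055; e^(−k_2 t) = e^(−1.33×2.180) = 0.05506.
D = 11.12 × (0.4055 − 0.05506) + 1.47 × 0.05506 = 3.897 + 0.08093 = 3.978 mg/L.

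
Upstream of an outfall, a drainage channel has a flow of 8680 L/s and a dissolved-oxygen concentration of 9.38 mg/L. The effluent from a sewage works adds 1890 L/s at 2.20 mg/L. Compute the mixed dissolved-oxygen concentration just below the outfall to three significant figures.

8.10 mg/L

Flow-weighted mixing: C = (Q_r C_r + Q_w C_w)/(Q_r + Q_w)
= (8680×9.38 + 1890×2.20)/(8680 + 1890) = 85580/10570 = 8.096 mg/L.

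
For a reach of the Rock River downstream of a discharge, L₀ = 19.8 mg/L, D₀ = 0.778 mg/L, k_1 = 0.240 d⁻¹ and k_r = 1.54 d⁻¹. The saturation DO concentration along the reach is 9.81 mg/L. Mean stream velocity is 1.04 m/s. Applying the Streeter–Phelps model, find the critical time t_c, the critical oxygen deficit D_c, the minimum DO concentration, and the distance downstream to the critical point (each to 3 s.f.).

t_c ≈ 1.25 d; D_c ≈ 2.29 mg/L; min DO ≈ 7.52 mg/L; x_c ≈ 112 km

With k_r/k_1 = 6.417 and 1 − D₀(k_r−k_1)/(k_1 L₀) = 0.7872,
t_c = ln(6.417 × 0.7872) / (1.54 − 0.240) = ln(5.051) / 1.300 = 1.620/1.300 = 1.246 d.
L(t_c) = L₀ e^(−k_1 t_c) = 19.8 × 0.7416 = 14.68 mg/L, and at the critical point k_r D_c = k_1 L, so D_c = (0.240/1.54) × 14.68 = 2.288 mg/L.
Minimum DO = C_s − D_c = 9.81 − 2.288 = 7.522 mg/L.
x_c = v t_c = 1.04 m/s × 1.246 d × 86400 s/d = 111900 m ≈ 112 km.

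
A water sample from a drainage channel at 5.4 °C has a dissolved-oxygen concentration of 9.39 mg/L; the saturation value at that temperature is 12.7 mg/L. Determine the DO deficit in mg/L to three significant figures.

D ≈ 3.31 mg/L

D = C_s − C = 12.7 − 9.39 = 3.31 mg/L.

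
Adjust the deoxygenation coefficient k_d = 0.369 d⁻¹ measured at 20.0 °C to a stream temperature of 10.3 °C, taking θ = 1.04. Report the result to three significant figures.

k_d ≈ 0.252 d⁻¹

k_d(T₂) = k_d(T₁) · θ^(T₂−T₁) = 0.369 × 1.04^(10.3−20.0)
= 0.369 × 1.04^-9.70 = 0.369 × 0.6836 = 0.2522 d⁻¹.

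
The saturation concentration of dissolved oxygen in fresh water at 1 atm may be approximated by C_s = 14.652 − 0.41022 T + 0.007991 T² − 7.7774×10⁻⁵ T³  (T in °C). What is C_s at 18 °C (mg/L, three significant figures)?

C_s ≈ 9.40 mg/L

C_s = 14.652 − 0.41022×18 + 0.007991×18² − 7.7774×10⁻⁵×18³ = 9.404 mg/L.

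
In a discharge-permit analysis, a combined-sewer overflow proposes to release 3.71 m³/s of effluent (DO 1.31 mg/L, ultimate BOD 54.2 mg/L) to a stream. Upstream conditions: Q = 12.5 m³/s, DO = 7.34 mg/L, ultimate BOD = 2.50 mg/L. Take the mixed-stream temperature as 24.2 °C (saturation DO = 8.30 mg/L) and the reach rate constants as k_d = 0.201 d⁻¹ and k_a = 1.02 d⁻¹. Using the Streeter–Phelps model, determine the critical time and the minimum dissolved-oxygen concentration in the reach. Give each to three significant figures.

Mixed DO = (12.5×7.34 + 3.71×1.31)/(12.5+3.71) = 96.61/16.21 = 5.960 mg/L.
Mixed L₀ = (12.5×2.50 + 3.71×54.2)/(16.21) = 232.3/16.21 = 14.33 mg/L.
Initial deficit D₀ = C_s − DO₀ = 8.30 − 5.960 = 2.340 mg/L.
t_c = (1/0.8190) ln[(1.02/0.201)(1 − 2.340×0.8190/(0.201×14.33))] = 1.221 × ln(1.699) = 0.6469 d.
D_c = (0.201/1.02) × 14.33 × e^(−0.201×0.6469) = 0.1971 × 14.33 × 0.8781 = 2.480 mg/L.
Minimum DO = 8.30 − 2.480 = 5.820 mg/L.

t_c ≈ 0.647 d; minimum DO ≈ 5.82 mg/L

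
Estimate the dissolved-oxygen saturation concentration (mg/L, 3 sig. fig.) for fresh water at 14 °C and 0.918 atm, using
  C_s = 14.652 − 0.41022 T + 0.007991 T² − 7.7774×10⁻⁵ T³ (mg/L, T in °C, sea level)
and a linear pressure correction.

C_s ≈ 9.42 mg/L

At sea level: C_s = 14.652 − 0.41022×14 + 0.007991×14² − 7.7774×10⁻⁵×14³ = 10.26 mg/L.
Pressure correction: C_s' = 10.26 × 0.918 = 9.420 mg/L.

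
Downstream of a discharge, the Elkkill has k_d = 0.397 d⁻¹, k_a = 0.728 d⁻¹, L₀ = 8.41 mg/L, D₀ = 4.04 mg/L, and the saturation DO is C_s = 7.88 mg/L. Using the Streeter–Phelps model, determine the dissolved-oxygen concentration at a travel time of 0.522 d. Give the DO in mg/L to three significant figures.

k_d L₀/(k_a−k_d) = 0.397×8.41/(0.728−0.397) = 3.339/0.3310 = 10.09 mg/L.
e^(−k_d t) = e^(−0.397×0.5220) = 0.8128; e^(−k_a t) = e^(−0.728×0.5220) = 0.6839.
D = 10.09 × (0.8128 − 0.6839) + 4.04 × 0.6839 = 1.301 + 2.763 = 4.064 mg/L.
DO = C_s − D = 7.88 − 4.064 = 3.816 mg/L.

DO ≈ 3.82 mg/L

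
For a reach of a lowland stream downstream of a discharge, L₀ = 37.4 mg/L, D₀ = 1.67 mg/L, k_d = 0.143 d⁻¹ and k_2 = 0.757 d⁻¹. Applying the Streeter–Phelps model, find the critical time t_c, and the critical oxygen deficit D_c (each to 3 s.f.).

With k_2/k_d = 5.294 and 1 − D₀(k_2−k_d)/(k_d L₀) = 0.8083,
t_c = ln(5.294 × 0.8083) / (0.757 − 0.143) = ln(4.279) / 0.6140 = 1.454/0.6140 = 2.368 d.
L(t_c) = L₀ e^(−k_d t_c) = 37.4 × 0.7128 = 26.66 mg/L, and at the critical point k_2 D_c = k_d L, so D_c = (0.143/0.757) × 26.66 = 5.036 mg/L.

t_c ≈ 2.37 d; D_c ≈ 5.04 mg/L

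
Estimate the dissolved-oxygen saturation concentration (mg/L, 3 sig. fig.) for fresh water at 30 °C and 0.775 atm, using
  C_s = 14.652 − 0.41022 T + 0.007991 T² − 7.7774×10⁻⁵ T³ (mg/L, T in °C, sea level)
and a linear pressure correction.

At sea level: C_s = 14.652 − 0.41022×30 + 0.007991×30² − 7.7774×10⁻⁵×30³ = 7.437 mg/L.
Pressure correction: C_s' = 7.437 × 0.775 = 5.764 mg/L.

C_s ≈ 5.76 mg/L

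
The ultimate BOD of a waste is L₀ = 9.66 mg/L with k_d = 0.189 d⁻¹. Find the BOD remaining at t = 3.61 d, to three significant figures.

L_t = L₀ e^(−k_d t) = 9.66 × e^(−0.189×3.61) = 9.66 × 0.5055 = 4.883 mg/L.

L ≈ 4.88 mg/L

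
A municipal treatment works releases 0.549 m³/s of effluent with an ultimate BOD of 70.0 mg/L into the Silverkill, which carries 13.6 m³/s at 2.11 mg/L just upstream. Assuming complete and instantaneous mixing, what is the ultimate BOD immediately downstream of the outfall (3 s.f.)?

4.74 mg/L

Flow-weighted mixing: C = (Q_r C_r + Q_w C_w)/(Q_r + Q_w)
= (13.6×2.11 + 0.549×70.0)/(13.6 + 0.549) = 67.13/14.15 = 4.744 mg/L.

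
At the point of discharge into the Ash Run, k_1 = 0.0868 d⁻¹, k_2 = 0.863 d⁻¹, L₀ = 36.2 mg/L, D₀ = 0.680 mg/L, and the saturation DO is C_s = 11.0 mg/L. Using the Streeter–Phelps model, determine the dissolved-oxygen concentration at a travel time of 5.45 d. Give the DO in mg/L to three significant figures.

DO ≈ 8.51 mg/L

k_1 L₀/(k_2−k_1) = 0.0868×36.2/(0.863−0.0868) = 3.142/0.7762 = 4.048 mg/L.
e^(−k_1 t) = e^(−0.0868×5.450) = 0.6231; e^(−k_2 t) = e^(−0.863×5.450) = 0.009065.
D = 4.048 × (0.6231 − 0.009065) + 0.680 × 0.009065 = 2.486 + 0.006164 = 2.492 mg/L.
DO = C_s − D = 11.0 − 2.492 = 8.508 mg/L.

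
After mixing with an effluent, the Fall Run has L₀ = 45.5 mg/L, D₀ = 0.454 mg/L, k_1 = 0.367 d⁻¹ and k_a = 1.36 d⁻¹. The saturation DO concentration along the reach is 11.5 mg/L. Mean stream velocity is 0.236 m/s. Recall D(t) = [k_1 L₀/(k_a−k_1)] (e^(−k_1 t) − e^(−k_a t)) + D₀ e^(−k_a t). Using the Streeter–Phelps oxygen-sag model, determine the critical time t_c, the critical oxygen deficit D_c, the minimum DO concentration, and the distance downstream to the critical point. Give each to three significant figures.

At the critical point dD/dt = 0, so k_1 L₀ e^(−k_1 t) = k_a D. Substituting D(t) from the Streeter–Phelps equation and solving for t gives
t_c = ln[(k_a/k_1)(1 − D₀(k_a−k_1)/(k_1 L₀))] / (k_a−k_1).
Here k_a−k_1 = 0.9930 d⁻¹ and 1 − D₀(k_a−k_1)/(k_1 L₀) = 1 − 0.454×0.9930/(0.367×45.5) = 0.9730, so
t_c = ln(3.706 × 0.9730) / 0.9930 = 1.283 / 0.9930 = 1.292 d.
D_c = (k_1/k_a) L₀ e^(−k_1 t_c) = (0.367/1.36) × 45.5 × e^(−0.367×1.292) = 0.2699 × 45.5 × 0.6225 = 7.643 mg/L.
Minimum DO = C_s − D_c = 11.5 − 7.643 = 3.857 mg/L.
x_c = v t_c = 0.236 m/s × 1.292 d × 86400 s/d = 26340 m ≈ 26.3 km.

t_c ≈ 1.29 d; D_c ≈ 7.64 mg/L; min DO ≈ 3.86 mg/L; x_c ≈ 26.3 km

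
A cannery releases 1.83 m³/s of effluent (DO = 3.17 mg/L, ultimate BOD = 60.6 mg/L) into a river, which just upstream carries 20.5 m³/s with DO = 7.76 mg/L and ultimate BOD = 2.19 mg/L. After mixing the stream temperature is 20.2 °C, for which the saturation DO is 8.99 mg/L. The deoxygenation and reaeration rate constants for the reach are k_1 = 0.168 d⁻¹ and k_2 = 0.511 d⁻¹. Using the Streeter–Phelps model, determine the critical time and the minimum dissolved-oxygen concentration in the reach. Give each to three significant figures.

Mixed DO = (20.5×7.76 + 1.83×3.17)/(20.5+1.83) = 164.9/22.33 = 7.384 mg/L.
Mixed L₀ = (20.5×2.19 + 1.83×60.6)/(22.33) = 155.8/22.33 = 6.977 mg/L.
Initial deficit D₀ = C_s − DO₀ = 8.99 − 7.384 = 1.606 mg/L.
t_c = (1/0.3430) ln[(0.511/0.168)(1 − 1.606×0.3430/(0.168×6.977))] = 2.915 × ln(1.612) = 1.392 d.
D_c = (0.168/0.511) × 6.977 × e^(−0.168×1.392) = 0.3288 × 6.977 × 0.7915 = 1.815 mg/L.
Minimum DO = 8.99 − 1.815 = 7.175 mg/L.

t_c ≈ 1.39 d; minimum DO ≈ 7.17 mg/L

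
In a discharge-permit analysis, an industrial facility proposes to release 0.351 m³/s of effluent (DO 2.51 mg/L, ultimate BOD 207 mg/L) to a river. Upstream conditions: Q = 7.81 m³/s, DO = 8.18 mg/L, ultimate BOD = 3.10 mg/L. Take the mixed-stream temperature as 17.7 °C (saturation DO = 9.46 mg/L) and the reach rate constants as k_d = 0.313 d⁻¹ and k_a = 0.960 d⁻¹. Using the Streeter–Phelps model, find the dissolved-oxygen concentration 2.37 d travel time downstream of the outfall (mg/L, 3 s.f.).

DO ≈ 7.16 mg/L

Mixed DO = (7.81×8.18 + 0.351×2.51)/(7.81+0.351) = 64.77/8.161 = 7.936 mg/L.
Mixed L₀ = (7.81×3.10 + 0.351×207)/(8.161) = 96.87/8.161 = 11.87 mg/L.
Initial deficit D₀ = C_s − DO₀ = 9.46 − 7.936 = 1.524 mg/L.
D(2.37) = [0.313×11.87/(0.960−0.313)](e^(−0.313×2.37) − e^(−0.960×2.37)) + 1.524 e^(−0.960×2.37)
= 5.742 × (0.4763 − 0.1028) + 1.524 × 0.1028 = 2.301 mg/L.
DO = 9.46 − 2.301 = 7.159 mg/L.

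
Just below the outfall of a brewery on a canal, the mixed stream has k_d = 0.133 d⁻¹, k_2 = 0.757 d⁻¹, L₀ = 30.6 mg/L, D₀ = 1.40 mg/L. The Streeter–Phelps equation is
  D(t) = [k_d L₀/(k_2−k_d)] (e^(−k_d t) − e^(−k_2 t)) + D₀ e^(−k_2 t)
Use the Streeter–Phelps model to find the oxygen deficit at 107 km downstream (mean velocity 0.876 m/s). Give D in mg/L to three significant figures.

D ≈ 3.65 mg/L

Travel time t = x/v = 107 km / (0.876 m/s) = 107000 m / 0.876 m/s = 122100 s = 1.414 d.
k_d L₀/(k_2−k_d) = 0.133×30.6/(0.757−0.133) = 4.070/0.6240 = 6.522 mg/L.
e^(−k_d t) = e^(−0.133×1.414) = 0.8286; e^(−k_2 t) = e^(−0.757×1.414) = 0.3429.
D = 6.522 × (0.8286 − 0.3429) + 1.40 × 0.3429 = 3.167 + 0.4801 = 3.648 mg/L.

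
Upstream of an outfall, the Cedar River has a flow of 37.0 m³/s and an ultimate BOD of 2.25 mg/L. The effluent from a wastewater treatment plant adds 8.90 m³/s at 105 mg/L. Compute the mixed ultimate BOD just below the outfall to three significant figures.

Flow-weighted mixing: C = (Q_r C_r + Q_w C_w)/(Q_r + Q_w)
= (37.0×2.25 + 8.90×105)/(37.0 + 8.90) = 1018/45.90 = 22.17 mg/L.

22.2 mg/L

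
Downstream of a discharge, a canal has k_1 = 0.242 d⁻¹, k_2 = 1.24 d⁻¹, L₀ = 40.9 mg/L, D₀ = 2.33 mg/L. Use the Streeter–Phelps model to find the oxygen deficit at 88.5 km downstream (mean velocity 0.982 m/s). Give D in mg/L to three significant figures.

D ≈ 5.62 mg/L

Travel time t = x/v = 88.5 km / (0.982 m/s) = 88500 m / 0.982 m/s = 90120 s = 1.043 d.
k_1 L₀/(k_2−k_1) = 0.242×40.9/(1.24−0.242) = 9.898/0.9980 = 9.918 mg/L.
e^(−k_1 t) = e^(−0.242×1.043) = 0.7769; e^(−k_2 t) = e^(−1.24×1.043) = 0.2743.
D = 9.918 × (0.7769 − 0.2743) + 2.33 × 0.2743 = 4.984 + 0.6392 = 5.624 mg/L.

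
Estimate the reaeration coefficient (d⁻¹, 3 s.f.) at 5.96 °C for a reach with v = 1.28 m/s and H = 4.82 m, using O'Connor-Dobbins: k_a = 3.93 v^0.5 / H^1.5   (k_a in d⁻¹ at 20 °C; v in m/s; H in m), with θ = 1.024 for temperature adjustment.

k_a(20) = 3.93 × 1.28^0.5 / 4.82^1.5 = 3.93 × 1.131 / 10.58 = 0.4202 d⁻¹.
k_a(5.96) = 0.4202 × 1.024^(5.96−20) = 0.4202 × 0.7168 = 0.3012 d⁻¹.

k_a ≈ 0.301 d⁻¹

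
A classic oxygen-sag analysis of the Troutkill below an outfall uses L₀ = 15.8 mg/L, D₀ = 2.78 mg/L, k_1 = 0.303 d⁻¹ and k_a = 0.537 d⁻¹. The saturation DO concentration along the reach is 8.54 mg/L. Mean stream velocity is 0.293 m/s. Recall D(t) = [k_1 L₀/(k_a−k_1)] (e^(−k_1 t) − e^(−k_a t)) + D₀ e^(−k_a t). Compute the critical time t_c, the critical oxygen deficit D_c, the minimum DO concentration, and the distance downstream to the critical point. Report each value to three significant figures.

t_c ≈ 1.82 d; D_c ≈ 5.13 mg/L; min DO ≈ 3.41 mg/L; x_c ≈ 46.1 km

With k_a/k_1 = 1.772 and 1 − D₀(k_a−k_1)/(k_1 L₀) = 0.8641,
t_c = ln(1.772 × 0.8641) / (0.537 − 0.303) = ln(1.531) / 0.2340 = 0.4262/0.2340 = 1.821 d.
L(t_c) = L₀ e^(−k_1 t_c) = 15.8 × 0.5759 = 9.099 mg/L, and at the critical point k_a D_c = k_1 L, so D_c = (0.303/0.537) × 9.099 = 5.134 mg/L.
Minimum DO = C_s − D_c = 8.54 − 5.134 = 3.406 mg/L.
x_c = v t_c = 0.293 m/s × 1.821 d × 86400 s/d = 46110 m ≈ 46.1 km.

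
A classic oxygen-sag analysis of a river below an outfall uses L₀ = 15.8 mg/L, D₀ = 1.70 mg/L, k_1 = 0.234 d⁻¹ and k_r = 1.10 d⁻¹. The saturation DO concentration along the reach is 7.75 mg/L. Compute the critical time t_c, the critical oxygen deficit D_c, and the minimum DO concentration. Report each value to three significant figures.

t_c = [1/(k_r−k_1)] ln[(k_r/k_1)(1 − D₀(k_r−k_1)/(k_1 L₀))]
= [1/(1.10−0.234)] ln[(1.10/0.234)(1 − 1.70×0.8660/(0.234×15.8))]
= (1/0.8660) ln[4.701 × 0.6018] = 1.155 × ln(2.829) = 1.155 × 1.040 = 1.201 d.
D_c = (k_1/k_r) L₀ e^(−k_1 t_c) = (0.234/1.10) × 15.8 × e^(−0.234×1.201) = 0.2127 × 15.8 × 0.7550 = 2.538 mg/L.
Minimum DO = C_s − D_c = 7.75 − 2.538 = 5.212 mg/L.

t_c ≈ 1.20 d; D_c ≈ 2.54 mg/L; min DO ≈ 5.21 mg/L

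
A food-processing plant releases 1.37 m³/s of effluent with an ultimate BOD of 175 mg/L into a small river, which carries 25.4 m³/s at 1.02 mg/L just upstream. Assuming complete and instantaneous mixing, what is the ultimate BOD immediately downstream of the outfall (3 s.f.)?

9.92 mg/L

Flow-weighted mixing: C = (Q_r C_r + Q_w C_w)/(Q_r + Q_w)
= (25.4×1.02 + 1.37×175)/(25.4 + 1.37) = 265.7/26.77 = 9.924 mg/L.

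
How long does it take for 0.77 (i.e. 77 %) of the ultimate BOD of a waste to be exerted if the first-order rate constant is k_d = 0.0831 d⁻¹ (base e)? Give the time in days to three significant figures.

t ≈ 17.7 d

y/L₀ = 1 − e^(−k_d t) = 0.77 ⇒ e^(−k_d t) = 0.230
t = −ln(0.230) / 0.0831 = 1.470 / 0.0831 = 17.69 d.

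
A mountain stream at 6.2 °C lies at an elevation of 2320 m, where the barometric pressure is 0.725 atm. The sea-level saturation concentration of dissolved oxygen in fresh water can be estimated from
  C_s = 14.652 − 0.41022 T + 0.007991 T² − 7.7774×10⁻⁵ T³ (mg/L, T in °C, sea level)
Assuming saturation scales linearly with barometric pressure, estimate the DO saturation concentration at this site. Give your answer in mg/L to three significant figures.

C_s ≈ 8.99 mg/L

At sea level: C_s = 14.652 − 0.41022×6.2 + 0.007991×6.2² − 7.7774×10⁻⁵×6.2³ = 12.40 mg/L.
Pressure correction: C_s' = 12.40 × 0.725 = 8.988 mg/L.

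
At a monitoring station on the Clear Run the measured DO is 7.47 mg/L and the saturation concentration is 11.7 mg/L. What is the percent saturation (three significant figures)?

63.8 % saturation

% saturation = C/C_s × 100 = 7.47/11.7 × 100 = 63.8 %.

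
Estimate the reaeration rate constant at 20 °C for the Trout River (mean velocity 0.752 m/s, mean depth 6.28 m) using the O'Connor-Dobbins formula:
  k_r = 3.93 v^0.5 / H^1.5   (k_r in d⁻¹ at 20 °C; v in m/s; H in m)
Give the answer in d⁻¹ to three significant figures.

k_r = 3.93 × 0.752^0.5 / 6.28^1.5 = 3.93 × 0.8672 / 15.74 = 0.2166 d⁻¹.

k_r ≈ 0.217 d⁻¹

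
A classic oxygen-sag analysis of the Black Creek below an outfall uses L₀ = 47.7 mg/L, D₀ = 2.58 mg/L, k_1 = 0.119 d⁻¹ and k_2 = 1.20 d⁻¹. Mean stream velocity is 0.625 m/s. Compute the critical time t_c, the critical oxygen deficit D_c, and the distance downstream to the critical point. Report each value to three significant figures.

t_c = [1/(k_2−k_1)] ln[(k_2/k_1)(1 − D₀(k_2−k_1)/(k_1 L₀))]
= [1/(1.20−0.119)] ln[(1.20/0.119)(1 − 2.58×1.081/(0.119×47.7))]
= (1/1.081) ln[10.08 × 0.5087] = 0.9251 × ln(5.129) = 0.9251 × 1.635 = 1.512 d.
L(t_c) = L₀ e^(−k_1 t_c) = 47.7 × 0.8353 = 39.84 mg/L, and at the critical point k_2 D_c = k_1 L, so D_c = (0.119/1.20) × 39.84 = 3.951 mg/L.
x_c = v t_c = 0.625 m/s × 1.512 d × 86400 s/d = 81670 m ≈ 81.7 km.

t_c ≈ 1.51 d; D_c ≈ 3.95 mg/L; x_c ≈ 81.7 km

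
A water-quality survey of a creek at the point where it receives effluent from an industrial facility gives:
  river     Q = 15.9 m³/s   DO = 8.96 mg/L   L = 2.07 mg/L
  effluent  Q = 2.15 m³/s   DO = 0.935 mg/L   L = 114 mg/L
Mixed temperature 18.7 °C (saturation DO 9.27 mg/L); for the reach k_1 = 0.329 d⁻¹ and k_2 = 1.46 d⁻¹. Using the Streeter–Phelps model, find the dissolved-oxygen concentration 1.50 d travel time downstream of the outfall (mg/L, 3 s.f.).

Mixed DO = (15.9×8.96 + 2.15×0.935)/(15.9+2.15) = 144.5/18.05 = 8.004 mg/L.
Mixed L₀ = (15.9×2.07 + 2.15×114)/(18.05) = 278.0/18.05 = 15.40 mg/L.
Initial deficit D₀ = C_s − DO₀ = 9.27 − 8.004 = 1.266 mg/L.
D(1.50) = [0.329×15.40/(1.46−0.329)](e^(−0.329×1.50) − e^(−1.46×1.50)) + 1.266 e^(−1.46×1.50)
= 4.480 × (0.6105 − 0.1119) + 1.266 × 0.1119 = 2.375 mg/L.
DO = 9.27 − 2.375 = 6.895 mg/L.

DO ≈ 6.89 mg/L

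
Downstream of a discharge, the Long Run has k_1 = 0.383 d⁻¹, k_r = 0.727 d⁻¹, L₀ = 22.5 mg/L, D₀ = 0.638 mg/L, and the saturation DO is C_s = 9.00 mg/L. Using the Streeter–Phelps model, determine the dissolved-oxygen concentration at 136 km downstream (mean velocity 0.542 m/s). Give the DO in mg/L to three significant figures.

Travel time t = x/v = 136 km / (0.542 m/s) = 136000 m / 0.542 m/s = 250900 s = 2.904 d.
k_1 L₀/(k_r−k_1) = 0.383×22.5/(0.727−0.383) = 8.617/0.3440 = 25.05 mg/L.
e^(−k_1 t) = e^(−0.383×2.904) = 0.3288; e^(−k_r t) = e^(−0.727×2.904) = 0.1211.
D = 25.05 × (0.3288 − 0.1211) + 0.638 × 0.1211 = 5.204 + 0.07725 = 5.281 mg/L.
DO = C_s − D = 9.00 − 5.281 = 3.719 mg/L.

DO ≈ 3.72 mg/L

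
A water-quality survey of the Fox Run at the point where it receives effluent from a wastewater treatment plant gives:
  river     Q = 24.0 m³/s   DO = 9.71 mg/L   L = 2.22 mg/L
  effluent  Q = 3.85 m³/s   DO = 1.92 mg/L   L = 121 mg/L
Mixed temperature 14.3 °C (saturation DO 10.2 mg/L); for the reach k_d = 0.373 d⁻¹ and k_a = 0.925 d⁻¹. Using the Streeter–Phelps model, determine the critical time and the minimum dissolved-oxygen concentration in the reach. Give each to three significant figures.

Mixed DO = (24.0×9.71 + 3.85×1.92)/(24.0+3.85) = 240.4/27.85 = 8.633 mg/L.
Mixed L₀ = (24.0×2.22 + 3.85×121)/(27.85) = 519.1/27.85 = 18.64 mg/L.
Initial deficit D₀ = C_s − DO₀ = 10.2 − 8.633 = 1.567 mg/L.
t_c = (1/0.5520) ln[(0.925/0.373)(1 − 1.567×0.5520/(0.373×18.64))] = 1.812 × ln(2.171) = 1.405 d.
D_c = (0.373/0.925) × 18.64 × e^(−0.373×1.405) = 0.4032 × 18.64 × 0.5922 = 4.451 mg/L.
Minimum DO = 10.2 − 4.451 = 5.749 mg/L.

t_c ≈ 1.40 d; minimum DO ≈ 5.75 mg/L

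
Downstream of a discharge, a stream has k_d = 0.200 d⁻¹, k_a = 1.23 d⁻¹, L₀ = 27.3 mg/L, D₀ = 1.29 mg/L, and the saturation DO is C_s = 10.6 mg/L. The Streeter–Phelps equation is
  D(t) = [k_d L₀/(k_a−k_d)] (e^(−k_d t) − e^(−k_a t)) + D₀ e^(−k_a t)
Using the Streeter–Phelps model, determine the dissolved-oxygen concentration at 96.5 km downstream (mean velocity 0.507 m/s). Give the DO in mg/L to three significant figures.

Travel time t = x/v = 96.5 km / (0.507 m/s) = 96500 m / 0.507 m/s = 190300 s = 2.203 d.
k_d L₀/(k_a−k_d) = 0.200×27.3/(1.23−0.200) = 5.460/1.030 = 5.301 mg/L.
e^(−k_d t) = e^(−0.200×2.203) = 0.6437; e^(−k_a t) = e^(−1.23×2.203) = 0.06656.
D = 5.301 × (0.6437 − 0.06656) + 1.29 × 0.06656 = 3.059 + 0.08586 = 3.145 mg/L.
DO = C_s − D = 10.6 − 3.145 = 7.455 mg/L.

DO ≈ 7.45 mg/L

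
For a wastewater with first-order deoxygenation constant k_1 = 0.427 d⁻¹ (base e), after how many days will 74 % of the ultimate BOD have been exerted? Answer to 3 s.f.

t ≈ 3.15 d

y/L₀ = 1 − e^(−k_1 t) = 0.74 ⇒ e^(−k_1 t) = 0.260
t = −ln(0.260) / 0.427 = 1.347 / 0.427 = 3.155 d.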